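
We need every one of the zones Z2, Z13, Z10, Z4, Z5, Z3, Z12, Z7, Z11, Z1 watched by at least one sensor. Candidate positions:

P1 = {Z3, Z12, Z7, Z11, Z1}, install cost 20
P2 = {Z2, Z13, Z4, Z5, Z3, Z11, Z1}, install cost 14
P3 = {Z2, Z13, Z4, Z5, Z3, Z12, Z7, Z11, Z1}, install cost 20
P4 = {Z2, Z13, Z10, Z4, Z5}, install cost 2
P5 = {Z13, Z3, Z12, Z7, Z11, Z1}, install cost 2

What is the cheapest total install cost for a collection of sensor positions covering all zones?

4

P4, P5 cover every zone at install cost 2 + 2 = 4.
Any cover uses at least 2 sensor positions; among all covering selections none totals below 4.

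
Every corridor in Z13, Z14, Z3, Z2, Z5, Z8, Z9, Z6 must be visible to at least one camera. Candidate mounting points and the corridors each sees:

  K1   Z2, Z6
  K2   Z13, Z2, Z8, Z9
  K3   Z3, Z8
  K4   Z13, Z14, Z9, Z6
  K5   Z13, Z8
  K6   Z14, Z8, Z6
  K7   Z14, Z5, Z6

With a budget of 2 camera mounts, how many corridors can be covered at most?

7

Choosing K2, K7 covers {Z13, Z14, Z2, Z5, Z8, Z9, Z6} — 7 corridors.
No choice of 2 camera mounts does better; here Z3 is left uncovered.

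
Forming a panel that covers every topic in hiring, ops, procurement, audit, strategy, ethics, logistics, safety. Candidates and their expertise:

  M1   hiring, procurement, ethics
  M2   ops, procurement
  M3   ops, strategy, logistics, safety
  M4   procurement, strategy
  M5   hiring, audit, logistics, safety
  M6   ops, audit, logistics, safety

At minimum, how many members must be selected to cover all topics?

M1, M3, M5 together cover {hiring, ops, procurement, audit, strategy, ethics, logistics, safety} — every topic.
No 2 of the 6 members cover everything (all 15 pairs fall short), so 3 is minimum.

3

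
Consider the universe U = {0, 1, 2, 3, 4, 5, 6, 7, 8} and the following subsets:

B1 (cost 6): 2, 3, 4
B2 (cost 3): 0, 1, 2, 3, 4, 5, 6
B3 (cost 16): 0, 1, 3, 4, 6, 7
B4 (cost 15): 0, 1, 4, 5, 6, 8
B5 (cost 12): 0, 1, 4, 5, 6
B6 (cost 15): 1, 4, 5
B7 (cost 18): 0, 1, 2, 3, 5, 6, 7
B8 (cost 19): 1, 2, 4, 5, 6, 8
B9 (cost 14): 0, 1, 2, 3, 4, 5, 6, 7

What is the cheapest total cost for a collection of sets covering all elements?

29

B4, B9 cover every element at cost 15 + 14 = 29.
Any cover uses at least 2 sets; among all covering selections none totals below 29.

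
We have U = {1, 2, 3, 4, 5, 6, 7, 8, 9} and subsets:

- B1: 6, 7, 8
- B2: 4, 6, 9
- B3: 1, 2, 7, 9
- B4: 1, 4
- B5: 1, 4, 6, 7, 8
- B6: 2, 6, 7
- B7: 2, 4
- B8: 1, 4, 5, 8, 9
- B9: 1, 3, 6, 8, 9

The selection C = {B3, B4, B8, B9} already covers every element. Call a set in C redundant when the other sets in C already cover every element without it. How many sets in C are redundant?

Drop B3: 2, 7 uncovered — not redundant.
Drop B4: the rest still cover every element — redundant.
Drop B8: 5 uncovered — not redundant.
Drop B9: 3, 6 uncovered — not redundant.
1 redundant: B4.

1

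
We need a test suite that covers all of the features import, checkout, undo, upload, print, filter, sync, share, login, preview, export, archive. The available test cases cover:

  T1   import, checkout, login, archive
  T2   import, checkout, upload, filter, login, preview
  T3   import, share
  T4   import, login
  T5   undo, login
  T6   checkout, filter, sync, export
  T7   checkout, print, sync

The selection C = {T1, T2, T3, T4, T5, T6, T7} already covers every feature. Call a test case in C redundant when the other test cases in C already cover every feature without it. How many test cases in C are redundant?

Drop T1: archive uncovered — not redundant.
Drop T2: upload, preview uncovered — not redundant.
Drop T3: share uncovered — not redundant.
Drop T4: the rest still cover every feature — redundant.
Drop T5: undo uncovered — not redundant.
Drop T6: export uncovered — not redundant.
Drop T7: print uncovered — not redundant.
1 redundant: T4.

1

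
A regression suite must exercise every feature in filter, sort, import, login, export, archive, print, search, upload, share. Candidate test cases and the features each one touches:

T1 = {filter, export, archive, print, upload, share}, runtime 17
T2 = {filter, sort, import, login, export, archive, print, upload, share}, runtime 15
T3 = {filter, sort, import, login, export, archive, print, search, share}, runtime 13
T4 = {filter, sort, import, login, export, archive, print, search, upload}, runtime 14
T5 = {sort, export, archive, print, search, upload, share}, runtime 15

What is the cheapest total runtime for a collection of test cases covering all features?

27

T3, T4 cover every feature at runtime 13 + 14 = 27.
Any cover uses at least 2 test cases; among all covering selections none totals below 27.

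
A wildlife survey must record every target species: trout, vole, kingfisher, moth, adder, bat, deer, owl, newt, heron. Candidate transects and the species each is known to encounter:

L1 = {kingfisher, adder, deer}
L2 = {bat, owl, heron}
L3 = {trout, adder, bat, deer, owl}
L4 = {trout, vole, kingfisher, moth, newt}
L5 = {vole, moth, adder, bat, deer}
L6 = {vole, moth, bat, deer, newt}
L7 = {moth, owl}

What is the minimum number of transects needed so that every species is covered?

L1, L2, L4 together cover {trout, vole, kingfisher, moth, adder, bat, deer, owl, newt, heron} — every species.
No 2 of the 7 transects cover everything (all 21 pairs fall short), so 3 is minimum.

3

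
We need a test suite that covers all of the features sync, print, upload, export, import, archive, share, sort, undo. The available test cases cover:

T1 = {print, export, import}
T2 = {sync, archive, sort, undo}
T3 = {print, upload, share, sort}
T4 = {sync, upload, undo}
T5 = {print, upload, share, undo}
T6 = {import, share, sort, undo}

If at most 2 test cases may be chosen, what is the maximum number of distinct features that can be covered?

7

Choosing T1, T2 covers {sync, print, export, import, archive, sort, undo} — 7 features.
No choice of 2 test cases does better; here upload, share are left uncovered.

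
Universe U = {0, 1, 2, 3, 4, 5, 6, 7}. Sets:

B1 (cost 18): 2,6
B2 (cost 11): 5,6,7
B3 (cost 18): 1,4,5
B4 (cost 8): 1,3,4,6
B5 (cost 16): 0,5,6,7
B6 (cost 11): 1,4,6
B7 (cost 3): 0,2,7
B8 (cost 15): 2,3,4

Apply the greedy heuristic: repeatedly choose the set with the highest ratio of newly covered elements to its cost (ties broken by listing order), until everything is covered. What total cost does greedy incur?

Pick 1: B7 adds 3 new (0, 2, 7) at cost 3 (ratio 3/3).
Pick 2: B4 adds 4 new (1, 3, 4, 6) at cost 8 (ratio 4/8).
Pick 3: B2 adds 1 new (5) at cost 11 (ratio 1/11).
Greedy total cost: 3 + 8 + 11 = 22.

22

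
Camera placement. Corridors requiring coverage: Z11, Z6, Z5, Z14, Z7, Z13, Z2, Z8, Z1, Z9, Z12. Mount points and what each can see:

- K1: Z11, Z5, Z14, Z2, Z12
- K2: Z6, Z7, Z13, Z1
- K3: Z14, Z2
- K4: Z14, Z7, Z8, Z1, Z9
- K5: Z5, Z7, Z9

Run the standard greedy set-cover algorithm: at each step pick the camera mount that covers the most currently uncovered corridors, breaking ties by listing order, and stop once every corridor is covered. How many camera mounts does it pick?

Pick 1: K1 covers 5 new corridors (Z11, Z5, Z14, Z2, Z12).
Pick 2: K2 covers 4 new corridors (Z6, Z7, Z13, Z1).
Pick 3: K4 covers 2 new corridors (Z8, Z9).
Greedy uses 3 camera mounts.

3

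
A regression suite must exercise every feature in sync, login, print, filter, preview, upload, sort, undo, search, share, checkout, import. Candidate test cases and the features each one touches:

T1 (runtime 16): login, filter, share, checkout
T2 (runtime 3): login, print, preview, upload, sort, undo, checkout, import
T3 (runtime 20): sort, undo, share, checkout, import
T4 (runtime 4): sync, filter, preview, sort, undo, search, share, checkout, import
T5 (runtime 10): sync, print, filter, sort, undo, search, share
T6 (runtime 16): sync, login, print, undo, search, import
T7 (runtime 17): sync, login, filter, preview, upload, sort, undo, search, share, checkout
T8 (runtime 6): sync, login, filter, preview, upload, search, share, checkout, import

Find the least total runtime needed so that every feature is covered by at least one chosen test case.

7

T2, T4 cover every feature at runtime 3 + 4 = 7.
Any cover uses at least 2 test cases; among all covering selections none totals below 7.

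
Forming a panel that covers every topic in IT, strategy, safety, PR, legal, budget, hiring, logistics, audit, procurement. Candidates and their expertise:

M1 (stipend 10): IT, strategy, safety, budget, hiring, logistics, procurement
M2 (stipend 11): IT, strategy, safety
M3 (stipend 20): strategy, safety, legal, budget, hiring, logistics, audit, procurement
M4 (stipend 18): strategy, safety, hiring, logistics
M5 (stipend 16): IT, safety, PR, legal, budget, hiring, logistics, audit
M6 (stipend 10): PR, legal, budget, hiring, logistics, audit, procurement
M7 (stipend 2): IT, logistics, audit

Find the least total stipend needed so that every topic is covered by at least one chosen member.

20

M1, M6 cover every topic at stipend 10 + 10 = 20.
Any cover uses at least 2 members; among all covering selections none totals below 20.
Greedy by coverage-per-stipend would pick M7, M1, M6 for 22 — worse than the optimum 20.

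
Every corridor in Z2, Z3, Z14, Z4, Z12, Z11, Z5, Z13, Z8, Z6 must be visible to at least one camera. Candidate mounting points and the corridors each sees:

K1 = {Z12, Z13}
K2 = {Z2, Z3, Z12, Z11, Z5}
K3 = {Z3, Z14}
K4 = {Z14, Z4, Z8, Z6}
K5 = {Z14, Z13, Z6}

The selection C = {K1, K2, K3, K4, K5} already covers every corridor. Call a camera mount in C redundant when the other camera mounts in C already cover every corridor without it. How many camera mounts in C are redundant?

3

Drop K1: the rest still cover every corridor — redundant.
Drop K2: Z2, Z11, Z5 uncovered — not redundant.
Drop K3: the rest still cover every corridor — redundant.
Drop K4: Z4, Z8 uncovered — not redundant.
Drop K5: the rest still cover every corridor — redundant.
3 redundant: K1, K3, K5.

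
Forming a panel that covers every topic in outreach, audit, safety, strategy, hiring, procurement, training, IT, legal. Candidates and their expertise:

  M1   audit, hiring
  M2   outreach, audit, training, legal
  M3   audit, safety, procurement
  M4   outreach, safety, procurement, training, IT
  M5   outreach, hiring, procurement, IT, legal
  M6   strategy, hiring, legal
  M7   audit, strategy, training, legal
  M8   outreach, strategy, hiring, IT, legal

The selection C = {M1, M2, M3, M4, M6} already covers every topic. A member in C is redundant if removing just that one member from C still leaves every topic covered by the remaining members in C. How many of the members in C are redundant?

3

Drop M1: the rest still cover every topic — redundant.
Drop M2: the rest still cover every topic — redundant.
Drop M3: the rest still cover every topic — redundant.
Drop M4: IT uncovered — not redundant.
Drop M6: strategy uncovered — not redundant.
3 redundant: M1, M2, M3.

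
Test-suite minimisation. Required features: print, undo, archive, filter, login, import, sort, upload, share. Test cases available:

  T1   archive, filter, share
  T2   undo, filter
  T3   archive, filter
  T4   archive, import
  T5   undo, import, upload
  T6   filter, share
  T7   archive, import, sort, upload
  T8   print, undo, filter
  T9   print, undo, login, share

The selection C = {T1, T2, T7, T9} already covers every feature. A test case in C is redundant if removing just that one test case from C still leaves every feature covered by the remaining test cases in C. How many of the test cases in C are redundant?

Drop T1: the rest still cover every feature — redundant.
Drop T2: the rest still cover every feature — redundant.
Drop T7: import, sort, upload uncovered — not redundant.
Drop T9: print, login uncovered — not redundant.
2 redundant: T1, T2.

2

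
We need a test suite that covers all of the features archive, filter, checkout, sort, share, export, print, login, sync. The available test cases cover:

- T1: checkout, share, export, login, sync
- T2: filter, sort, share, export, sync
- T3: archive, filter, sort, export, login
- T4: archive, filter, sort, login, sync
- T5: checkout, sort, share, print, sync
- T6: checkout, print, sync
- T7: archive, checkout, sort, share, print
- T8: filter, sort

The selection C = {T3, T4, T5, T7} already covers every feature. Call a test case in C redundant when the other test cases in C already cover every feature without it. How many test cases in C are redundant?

3

Drop T3: export uncovered — not redundant.
Drop T4: the rest still cover every feature — redundant.
Drop T5: the rest still cover every feature — redundant.
Drop T7: the rest still cover every feature — redundant.
3 redundant: T4, T5, T7.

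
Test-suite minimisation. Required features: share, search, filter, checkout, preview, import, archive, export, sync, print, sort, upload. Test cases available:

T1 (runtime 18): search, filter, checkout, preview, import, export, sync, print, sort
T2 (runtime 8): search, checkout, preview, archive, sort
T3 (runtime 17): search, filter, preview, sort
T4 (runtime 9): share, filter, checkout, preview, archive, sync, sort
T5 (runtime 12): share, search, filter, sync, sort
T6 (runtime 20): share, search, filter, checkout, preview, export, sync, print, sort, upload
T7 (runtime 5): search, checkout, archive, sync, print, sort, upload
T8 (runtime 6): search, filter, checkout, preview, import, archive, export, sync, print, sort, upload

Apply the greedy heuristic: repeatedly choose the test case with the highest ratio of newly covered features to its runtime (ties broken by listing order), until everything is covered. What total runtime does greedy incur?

15

Pick 1: T8 adds 11 new (search, filter, checkout, preview, import, archive, export, sync, print, sort, upload) at runtime 6 (ratio 11/6).
Pick 2: T4 adds 1 new (share) at runtime 9 (ratio 1/9).
Greedy total runtime: 6 + 9 = 15.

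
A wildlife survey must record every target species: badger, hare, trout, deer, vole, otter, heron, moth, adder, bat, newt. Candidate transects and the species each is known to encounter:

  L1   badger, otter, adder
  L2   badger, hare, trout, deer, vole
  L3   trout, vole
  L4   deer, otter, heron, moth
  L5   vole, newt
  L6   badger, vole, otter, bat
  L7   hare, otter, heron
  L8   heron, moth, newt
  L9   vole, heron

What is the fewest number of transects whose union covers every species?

L1, L2, L6, L8 together cover {badger, hare, trout, deer, vole, otter, heron, moth, adder, bat, newt} — every species.
No 3 of the 9 transects cover everything (all 84 triples fall short), so 4 is minimum.

4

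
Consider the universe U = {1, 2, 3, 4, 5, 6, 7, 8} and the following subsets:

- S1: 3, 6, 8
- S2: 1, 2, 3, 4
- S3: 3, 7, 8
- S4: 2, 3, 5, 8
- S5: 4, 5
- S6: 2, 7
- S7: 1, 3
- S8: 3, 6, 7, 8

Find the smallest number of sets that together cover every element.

S2, S4, S8 together cover {1, 2, 3, 4, 5, 6, 7, 8} — every element.
No 2 of the 8 sets cover everything (all 28 pairs fall short), so 3 is minimum.

3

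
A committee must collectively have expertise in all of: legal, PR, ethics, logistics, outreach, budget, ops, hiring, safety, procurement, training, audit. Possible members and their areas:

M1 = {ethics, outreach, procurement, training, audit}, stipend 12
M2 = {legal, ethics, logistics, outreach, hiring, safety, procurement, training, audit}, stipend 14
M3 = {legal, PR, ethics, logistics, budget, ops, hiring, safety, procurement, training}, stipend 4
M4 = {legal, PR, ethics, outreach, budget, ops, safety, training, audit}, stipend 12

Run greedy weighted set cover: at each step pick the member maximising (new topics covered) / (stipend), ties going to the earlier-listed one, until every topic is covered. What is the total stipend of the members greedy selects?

16

Pick 1: M3 adds 10 new (legal, PR, ethics, logistics, budget, ops, hiring, safety, procurement, training) at stipend 4 (ratio 10/4).
Pick 2: M1 adds 2 new (outreach, audit) at stipend 12 (ratio 2/12).
Greedy total stipend: 4 + 12 = 16.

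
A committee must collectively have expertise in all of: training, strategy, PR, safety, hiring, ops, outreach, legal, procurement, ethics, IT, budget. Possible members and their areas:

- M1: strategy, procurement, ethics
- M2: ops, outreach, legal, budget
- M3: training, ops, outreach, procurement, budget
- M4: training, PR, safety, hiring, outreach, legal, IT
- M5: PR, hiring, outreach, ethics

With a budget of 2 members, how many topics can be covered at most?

10

Choosing M1, M4 covers {training, strategy, PR, safety, hiring, outreach, legal, procurement, ethics, IT} — 10 topics.
No choice of 2 members does better; here ops, budget are left uncovered.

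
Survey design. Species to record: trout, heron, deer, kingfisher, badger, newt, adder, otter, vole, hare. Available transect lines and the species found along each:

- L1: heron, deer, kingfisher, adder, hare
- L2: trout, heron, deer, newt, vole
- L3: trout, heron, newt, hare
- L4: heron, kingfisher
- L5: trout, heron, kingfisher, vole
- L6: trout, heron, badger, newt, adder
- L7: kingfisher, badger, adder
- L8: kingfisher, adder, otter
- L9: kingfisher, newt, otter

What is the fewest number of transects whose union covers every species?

4

L1, L2, L6, L8 together cover {trout, heron, deer, kingfisher, badger, newt, adder, otter, vole, hare} — every species.
No 3 of the 9 transects cover everything (all 84 triples fall short), so 4 is minimum.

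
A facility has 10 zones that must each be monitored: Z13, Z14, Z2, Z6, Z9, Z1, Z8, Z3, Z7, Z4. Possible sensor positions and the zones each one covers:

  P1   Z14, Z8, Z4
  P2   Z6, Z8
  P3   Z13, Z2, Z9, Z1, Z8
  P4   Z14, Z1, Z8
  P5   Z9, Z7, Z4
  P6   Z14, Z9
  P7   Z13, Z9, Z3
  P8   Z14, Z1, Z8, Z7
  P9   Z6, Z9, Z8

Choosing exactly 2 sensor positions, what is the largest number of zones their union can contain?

7

Choosing P1, P3 covers {Z13, Z14, Z2, Z9, Z1, Z8, Z4} — 7 zones.
No choice of 2 sensor positions does better; here Z6, Z3, Z7 are left uncovered.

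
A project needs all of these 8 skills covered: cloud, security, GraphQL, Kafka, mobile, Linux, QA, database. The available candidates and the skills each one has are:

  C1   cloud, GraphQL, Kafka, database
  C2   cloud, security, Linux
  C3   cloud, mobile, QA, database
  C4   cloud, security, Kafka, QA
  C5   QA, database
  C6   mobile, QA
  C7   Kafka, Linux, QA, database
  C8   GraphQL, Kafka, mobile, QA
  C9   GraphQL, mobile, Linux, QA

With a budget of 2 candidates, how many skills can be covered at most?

Choosing C1, C9 covers {cloud, GraphQL, Kafka, mobile, Linux, QA, database} — 7 skills.
No choice of 2 candidates does better; here security is left uncovered.

7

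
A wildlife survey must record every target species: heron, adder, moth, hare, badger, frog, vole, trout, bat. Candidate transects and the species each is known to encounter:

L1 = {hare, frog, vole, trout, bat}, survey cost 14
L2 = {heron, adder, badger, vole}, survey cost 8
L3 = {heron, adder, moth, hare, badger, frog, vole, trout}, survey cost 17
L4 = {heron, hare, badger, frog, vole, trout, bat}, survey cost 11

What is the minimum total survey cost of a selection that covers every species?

28

L3, L4 cover every species at survey cost 17 + 11 = 28.
Any cover uses at least 2 transects; among all covering selections none totals below 28.
Greedy by coverage-per-survey cost would pick L4, L2, L3 for 36 — worse than the optimum 28.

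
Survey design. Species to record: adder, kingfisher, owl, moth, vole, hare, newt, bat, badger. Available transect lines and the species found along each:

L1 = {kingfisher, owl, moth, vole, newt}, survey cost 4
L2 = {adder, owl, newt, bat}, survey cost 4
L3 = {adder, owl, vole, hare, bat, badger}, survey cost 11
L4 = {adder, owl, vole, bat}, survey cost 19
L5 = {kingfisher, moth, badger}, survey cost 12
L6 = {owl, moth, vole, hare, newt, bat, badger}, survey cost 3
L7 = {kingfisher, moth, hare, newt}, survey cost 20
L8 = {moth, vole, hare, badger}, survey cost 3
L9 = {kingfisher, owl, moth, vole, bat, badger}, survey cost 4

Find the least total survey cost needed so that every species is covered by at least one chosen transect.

11

L1, L2, L6 cover every species at survey cost 4 + 4 + 3 = 11.
Any cover uses at least 2 transects; among all covering selections none totals below 11.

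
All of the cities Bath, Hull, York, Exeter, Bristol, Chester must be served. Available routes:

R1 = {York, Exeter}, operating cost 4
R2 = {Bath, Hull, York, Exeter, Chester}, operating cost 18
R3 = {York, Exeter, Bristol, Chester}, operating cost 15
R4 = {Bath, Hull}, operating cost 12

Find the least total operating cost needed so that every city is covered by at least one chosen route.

R3, R4 cover every city at operating cost 15 + 12 = 27.
Any cover uses at least 2 routes; among all covering selections none totals below 27.
Greedy by coverage-per-operating cost would pick R1, R2, R3 for 37 — worse than the optimum 27.

27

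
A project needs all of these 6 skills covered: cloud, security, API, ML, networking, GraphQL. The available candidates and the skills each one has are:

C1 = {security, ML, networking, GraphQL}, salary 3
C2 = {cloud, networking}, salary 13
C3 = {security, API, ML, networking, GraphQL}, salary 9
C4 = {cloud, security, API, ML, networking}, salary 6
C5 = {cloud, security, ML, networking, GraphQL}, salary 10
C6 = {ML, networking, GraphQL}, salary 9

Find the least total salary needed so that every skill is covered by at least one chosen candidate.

9

C1, C4 cover every skill at salary 3 + 6 = 9.
Any cover uses at least 2 candidates; among all covering selections none totals below 9.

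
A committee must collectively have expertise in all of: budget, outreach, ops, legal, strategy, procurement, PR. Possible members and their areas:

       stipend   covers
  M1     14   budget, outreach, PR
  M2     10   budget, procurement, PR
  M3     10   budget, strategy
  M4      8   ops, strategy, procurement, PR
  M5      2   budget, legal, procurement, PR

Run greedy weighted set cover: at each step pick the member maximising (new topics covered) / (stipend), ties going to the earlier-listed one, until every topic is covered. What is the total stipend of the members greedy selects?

24

Pick 1: M5 adds 4 new (budget, legal, procurement, PR) at stipend 2 (ratio 4/2).
Pick 2: M4 adds 2 new (ops, strategy) at stipend 8 (ratio 2/8).
Pick 3: M1 adds 1 new (outreach) at stipend 14 (ratio 1/14).
Greedy total stipend: 2 + 8 + 14 = 24.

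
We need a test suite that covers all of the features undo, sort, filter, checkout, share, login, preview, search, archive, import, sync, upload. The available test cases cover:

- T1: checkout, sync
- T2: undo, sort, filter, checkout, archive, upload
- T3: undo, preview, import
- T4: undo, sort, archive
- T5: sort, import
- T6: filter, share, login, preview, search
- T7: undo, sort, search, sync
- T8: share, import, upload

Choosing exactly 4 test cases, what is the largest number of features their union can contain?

Choosing T1, T2, T3, T6 covers {undo, sort, filter, checkout, share, login, preview, search, archive, import, sync, upload} — 12 features.
That is all 12 features.

12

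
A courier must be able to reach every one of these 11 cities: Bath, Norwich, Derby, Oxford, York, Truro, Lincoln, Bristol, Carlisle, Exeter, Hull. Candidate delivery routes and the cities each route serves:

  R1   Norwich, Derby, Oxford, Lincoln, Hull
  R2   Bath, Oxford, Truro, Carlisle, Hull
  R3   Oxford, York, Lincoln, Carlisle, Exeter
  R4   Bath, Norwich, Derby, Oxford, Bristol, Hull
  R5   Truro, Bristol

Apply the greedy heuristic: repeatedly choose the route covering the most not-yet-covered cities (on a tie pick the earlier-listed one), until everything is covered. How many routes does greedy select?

Pick 1: R4 covers 6 new cities (Bath, Norwich, Derby, Oxford, Bristol, Hull).
Pick 2: R3 covers 4 new cities (York, Lincoln, Carlisle, Exeter).
Pick 3: R2 covers 1 new cities (Truro).
Greedy uses 3 routes.

3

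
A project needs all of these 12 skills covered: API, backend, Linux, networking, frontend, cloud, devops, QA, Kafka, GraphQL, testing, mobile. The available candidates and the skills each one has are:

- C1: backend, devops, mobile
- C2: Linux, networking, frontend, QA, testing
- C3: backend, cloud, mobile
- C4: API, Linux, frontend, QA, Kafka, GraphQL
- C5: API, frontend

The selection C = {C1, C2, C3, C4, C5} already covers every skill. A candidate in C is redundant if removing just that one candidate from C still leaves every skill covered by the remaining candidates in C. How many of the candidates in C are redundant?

1

Drop C1: devops uncovered — not redundant.
Drop C2: networking, testing uncovered — not redundant.
Drop C3: cloud uncovered — not redundant.
Drop C4: Kafka, GraphQL uncovered — not redundant.
Drop C5: the rest still cover every skill — redundant.
1 redundant: C5.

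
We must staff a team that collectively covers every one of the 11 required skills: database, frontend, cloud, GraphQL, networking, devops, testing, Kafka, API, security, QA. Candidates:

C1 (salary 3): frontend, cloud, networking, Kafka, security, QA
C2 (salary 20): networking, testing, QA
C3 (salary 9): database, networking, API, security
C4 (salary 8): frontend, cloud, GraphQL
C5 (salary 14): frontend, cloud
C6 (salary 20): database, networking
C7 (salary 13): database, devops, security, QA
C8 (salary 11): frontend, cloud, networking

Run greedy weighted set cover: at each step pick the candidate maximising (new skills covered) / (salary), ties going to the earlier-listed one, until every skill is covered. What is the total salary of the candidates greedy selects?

53

Pick 1: C1 adds 6 new (frontend, cloud, networking, Kafka, security, QA) at salary 3 (ratio 6/3).
Pick 2: C3 adds 2 new (database, API) at salary 9 (ratio 2/9).
Pick 3: C4 adds 1 new (GraphQL) at salary 8 (ratio 1/8).
Pick 4: C7 adds 1 new (devops) at salary 13 (ratio 1/13).
Pick 5: C2 adds 1 new (testing) at salary 20 (ratio 1/20).
Greedy total salary: 3 + 9 + 8 + 13 + 20 = 53.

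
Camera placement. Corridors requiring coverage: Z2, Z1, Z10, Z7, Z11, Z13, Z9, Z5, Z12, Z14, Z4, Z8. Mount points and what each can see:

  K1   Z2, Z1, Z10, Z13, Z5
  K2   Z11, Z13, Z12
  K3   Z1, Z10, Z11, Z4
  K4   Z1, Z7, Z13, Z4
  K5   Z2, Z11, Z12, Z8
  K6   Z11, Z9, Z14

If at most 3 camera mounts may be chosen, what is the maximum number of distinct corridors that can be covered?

Choosing K1, K4, K5 covers {Z2, Z1, Z10, Z7, Z11, Z13, Z5, Z12, Z4, Z8} — 10 corridors.
No choice of 3 camera mounts does better; here Z9, Z14 are left uncovered.

10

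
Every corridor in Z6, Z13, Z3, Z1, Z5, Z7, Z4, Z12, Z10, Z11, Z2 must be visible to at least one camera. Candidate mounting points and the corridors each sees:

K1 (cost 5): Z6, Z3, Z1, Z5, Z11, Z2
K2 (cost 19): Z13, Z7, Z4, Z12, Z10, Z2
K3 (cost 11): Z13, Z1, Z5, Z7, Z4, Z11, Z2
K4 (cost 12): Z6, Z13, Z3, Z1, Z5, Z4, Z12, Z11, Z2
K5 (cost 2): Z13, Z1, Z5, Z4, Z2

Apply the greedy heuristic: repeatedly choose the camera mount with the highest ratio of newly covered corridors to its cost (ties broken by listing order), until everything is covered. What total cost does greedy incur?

26

Pick 1: K5 adds 5 new (Z13, Z1, Z5, Z4, Z2) at cost 2 (ratio 5/2).
Pick 2: K1 adds 3 new (Z6, Z3, Z11) at cost 5 (ratio 3/5).
Pick 3: K2 adds 3 new (Z7, Z12, Z10) at cost 19 (ratio 3/19).
Greedy total cost: 2 + 5 + 19 = 26. (The true optimum is 24, so greedy overshoots here.)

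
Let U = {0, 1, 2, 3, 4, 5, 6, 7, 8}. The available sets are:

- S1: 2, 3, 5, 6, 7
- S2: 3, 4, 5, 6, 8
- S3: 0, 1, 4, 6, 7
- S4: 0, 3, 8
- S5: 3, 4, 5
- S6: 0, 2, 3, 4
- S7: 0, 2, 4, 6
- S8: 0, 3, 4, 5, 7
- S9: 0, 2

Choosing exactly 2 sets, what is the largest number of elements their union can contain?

8

Choosing S1, S3 covers {0, 1, 2, 3, 4, 5, 6, 7} — 8 elements.
No choice of 2 sets does better; here 8 is left uncovered.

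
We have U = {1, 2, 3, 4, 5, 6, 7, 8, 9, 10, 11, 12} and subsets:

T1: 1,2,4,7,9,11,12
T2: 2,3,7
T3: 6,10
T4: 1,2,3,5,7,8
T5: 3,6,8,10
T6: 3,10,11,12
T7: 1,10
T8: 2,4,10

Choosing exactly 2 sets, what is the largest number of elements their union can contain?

11

Choosing T1, T5 covers {1, 2, 3, 4, 6, 7, 8, 9, 10, 11, 12} — 11 elements.
No choice of 2 sets does better; here 5 is left uncovered.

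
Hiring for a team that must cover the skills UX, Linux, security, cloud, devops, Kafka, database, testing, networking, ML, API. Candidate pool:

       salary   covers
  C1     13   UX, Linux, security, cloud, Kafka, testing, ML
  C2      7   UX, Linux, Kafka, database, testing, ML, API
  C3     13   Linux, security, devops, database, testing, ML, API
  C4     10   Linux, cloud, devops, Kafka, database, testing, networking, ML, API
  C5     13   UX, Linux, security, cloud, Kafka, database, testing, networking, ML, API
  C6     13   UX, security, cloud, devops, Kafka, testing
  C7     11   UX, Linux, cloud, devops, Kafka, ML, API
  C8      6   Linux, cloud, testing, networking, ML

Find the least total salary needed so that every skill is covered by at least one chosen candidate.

23

C1, C4 cover every skill at salary 13 + 10 = 23.
Any cover uses at least 2 candidates; among all covering selections none totals below 23.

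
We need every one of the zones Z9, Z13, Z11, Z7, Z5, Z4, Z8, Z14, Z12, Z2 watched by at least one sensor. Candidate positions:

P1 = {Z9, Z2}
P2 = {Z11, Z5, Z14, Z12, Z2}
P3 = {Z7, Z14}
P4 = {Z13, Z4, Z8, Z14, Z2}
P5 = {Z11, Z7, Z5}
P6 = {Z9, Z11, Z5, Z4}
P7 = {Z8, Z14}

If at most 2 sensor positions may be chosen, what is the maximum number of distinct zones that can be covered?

8

Choosing P2, P4 covers {Z13, Z11, Z5, Z4, Z8, Z14, Z12, Z2} — 8 zones.
No choice of 2 sensor positions does better; here Z9, Z7 are left uncovered.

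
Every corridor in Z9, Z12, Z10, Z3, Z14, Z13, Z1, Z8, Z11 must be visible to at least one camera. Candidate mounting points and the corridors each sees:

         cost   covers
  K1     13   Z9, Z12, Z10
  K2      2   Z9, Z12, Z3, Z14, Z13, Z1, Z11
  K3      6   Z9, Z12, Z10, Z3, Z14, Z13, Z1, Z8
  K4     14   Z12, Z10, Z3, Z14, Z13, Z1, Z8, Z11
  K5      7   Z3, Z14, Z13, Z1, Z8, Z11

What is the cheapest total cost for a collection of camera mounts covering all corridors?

K2, K3 cover every corridor at cost 2 + 6 = 8.
Any cover uses at least 2 camera mounts; among all covering selections none totals below 8.

8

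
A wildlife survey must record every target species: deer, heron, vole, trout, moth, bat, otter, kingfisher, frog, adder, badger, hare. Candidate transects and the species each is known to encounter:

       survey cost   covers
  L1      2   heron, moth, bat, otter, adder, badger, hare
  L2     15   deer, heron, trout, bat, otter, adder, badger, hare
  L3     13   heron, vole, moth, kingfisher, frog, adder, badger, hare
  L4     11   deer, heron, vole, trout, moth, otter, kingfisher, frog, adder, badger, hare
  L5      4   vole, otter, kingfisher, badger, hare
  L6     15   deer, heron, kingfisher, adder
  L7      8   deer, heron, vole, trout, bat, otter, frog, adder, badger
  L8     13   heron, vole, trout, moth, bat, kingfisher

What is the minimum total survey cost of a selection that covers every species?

13

L1, L4 cover every species at survey cost 2 + 11 = 13.
Any cover uses at least 2 transects; among all covering selections none totals below 13.
Greedy by coverage-per-survey cost would pick L1, L5, L7 for 14 — worse than the optimum 13.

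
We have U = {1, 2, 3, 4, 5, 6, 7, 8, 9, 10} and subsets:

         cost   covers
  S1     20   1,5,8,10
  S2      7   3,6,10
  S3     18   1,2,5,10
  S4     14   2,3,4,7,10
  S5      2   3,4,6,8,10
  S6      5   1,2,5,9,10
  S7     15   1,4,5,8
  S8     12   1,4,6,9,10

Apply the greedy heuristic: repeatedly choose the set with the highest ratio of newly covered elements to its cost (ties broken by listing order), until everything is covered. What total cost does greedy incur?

Pick 1: S5 adds 5 new (3, 4, 6, 8, 10) at cost 2 (ratio 5/2).
Pick 2: S6 adds 4 new (1, 2, 5, 9) at cost 5 (ratio 4/5).
Pick 3: S4 adds 1 new (7) at cost 14 (ratio 1/14).
Greedy total cost: 2 + 5 + 14 = 21.

21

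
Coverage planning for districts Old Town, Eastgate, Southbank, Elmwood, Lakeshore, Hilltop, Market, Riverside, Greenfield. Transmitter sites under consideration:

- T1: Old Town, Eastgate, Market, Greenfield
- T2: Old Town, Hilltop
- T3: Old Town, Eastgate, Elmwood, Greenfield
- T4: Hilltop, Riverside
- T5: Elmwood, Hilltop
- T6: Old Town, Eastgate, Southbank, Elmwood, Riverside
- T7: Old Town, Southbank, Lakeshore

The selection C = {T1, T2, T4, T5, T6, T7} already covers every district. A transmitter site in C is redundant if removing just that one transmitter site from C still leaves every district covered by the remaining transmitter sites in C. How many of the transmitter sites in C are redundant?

Drop T1: Market, Greenfield uncovered — not redundant.
Drop T2: the rest still cover every district — redundant.
Drop T4: the rest still cover every district — redundant.
Drop T5: the rest still cover every district — redundant.
Drop T6: the rest still cover every district — redundant.
Drop T7: Lakeshore uncovered — not redundant.
4 redundant: T2, T4, T5, T6.

4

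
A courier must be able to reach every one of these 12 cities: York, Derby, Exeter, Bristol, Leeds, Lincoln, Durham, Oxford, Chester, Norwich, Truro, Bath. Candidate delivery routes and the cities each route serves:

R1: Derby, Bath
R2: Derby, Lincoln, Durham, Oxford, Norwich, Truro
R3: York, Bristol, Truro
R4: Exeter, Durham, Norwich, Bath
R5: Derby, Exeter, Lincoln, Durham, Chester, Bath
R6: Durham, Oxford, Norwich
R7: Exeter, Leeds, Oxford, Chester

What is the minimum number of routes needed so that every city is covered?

4

R1, R2, R3, R7 together cover {York, Derby, Exeter, Bristol, Leeds, Lincoln, Durham, Oxford, Chester, Norwich, Truro, Bath} — every city.
No 3 of the 7 routes cover everything (all 35 triples fall short), so 4 is minimum.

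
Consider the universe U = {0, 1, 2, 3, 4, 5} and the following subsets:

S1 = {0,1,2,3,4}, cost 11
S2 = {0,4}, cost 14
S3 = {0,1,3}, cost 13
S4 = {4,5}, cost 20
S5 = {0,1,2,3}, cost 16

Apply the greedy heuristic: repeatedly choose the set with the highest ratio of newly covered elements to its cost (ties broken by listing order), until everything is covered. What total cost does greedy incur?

31

Pick 1: S1 adds 5 new (0, 1, 2, 3, 4) at cost 11 (ratio 5/11).
Pick 2: S4 adds 1 new (5) at cost 20 (ratio 1/20).
Greedy total cost: 11 + 20 = 31.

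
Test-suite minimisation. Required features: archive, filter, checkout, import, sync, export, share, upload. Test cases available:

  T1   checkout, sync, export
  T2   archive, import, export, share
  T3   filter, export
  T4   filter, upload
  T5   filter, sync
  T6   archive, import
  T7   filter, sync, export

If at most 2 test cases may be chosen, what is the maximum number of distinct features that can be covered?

6

Choosing T1, T2 covers {archive, checkout, import, sync, export, share} — 6 features.
No choice of 2 test cases does better; here filter, upload are left uncovered.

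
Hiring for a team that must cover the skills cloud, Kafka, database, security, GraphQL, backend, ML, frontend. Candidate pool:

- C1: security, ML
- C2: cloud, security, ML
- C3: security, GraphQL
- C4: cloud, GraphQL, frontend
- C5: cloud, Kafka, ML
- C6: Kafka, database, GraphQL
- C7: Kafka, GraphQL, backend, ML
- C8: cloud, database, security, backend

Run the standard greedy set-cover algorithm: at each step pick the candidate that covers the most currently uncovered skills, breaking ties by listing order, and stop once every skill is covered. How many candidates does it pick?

3

Pick 1: C7 covers 4 new skills (Kafka, GraphQL, backend, ML).
Pick 2: C8 covers 3 new skills (cloud, database, security).
Pick 3: C4 covers 1 new skills (frontend).
Greedy uses 3 candidates.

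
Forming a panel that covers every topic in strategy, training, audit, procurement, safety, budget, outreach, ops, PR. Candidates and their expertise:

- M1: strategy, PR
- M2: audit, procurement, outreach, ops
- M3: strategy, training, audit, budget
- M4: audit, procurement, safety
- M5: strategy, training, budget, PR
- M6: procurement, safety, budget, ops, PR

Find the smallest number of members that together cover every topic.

M2, M3, M6 together cover {strategy, training, audit, procurement, safety, budget, outreach, ops, PR} — every topic.
No 2 of the 6 members cover everything (all 15 pairs fall short), so 3 is minimum.

3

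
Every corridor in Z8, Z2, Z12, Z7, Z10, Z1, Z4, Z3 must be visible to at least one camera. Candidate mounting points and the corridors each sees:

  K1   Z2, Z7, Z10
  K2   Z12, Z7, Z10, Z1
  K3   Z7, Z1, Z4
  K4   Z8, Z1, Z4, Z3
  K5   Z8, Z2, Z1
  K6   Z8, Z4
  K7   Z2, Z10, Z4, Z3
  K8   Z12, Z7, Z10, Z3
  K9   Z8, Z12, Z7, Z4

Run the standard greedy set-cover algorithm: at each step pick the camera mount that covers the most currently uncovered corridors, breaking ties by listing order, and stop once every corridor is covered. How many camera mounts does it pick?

Pick 1: K2 covers 4 new corridors (Z12, Z7, Z10, Z1).
Pick 2: K4 covers 3 new corridors (Z8, Z4, Z3).
Pick 3: K1 covers 1 new corridors (Z2).
Greedy uses 3 camera mounts.

3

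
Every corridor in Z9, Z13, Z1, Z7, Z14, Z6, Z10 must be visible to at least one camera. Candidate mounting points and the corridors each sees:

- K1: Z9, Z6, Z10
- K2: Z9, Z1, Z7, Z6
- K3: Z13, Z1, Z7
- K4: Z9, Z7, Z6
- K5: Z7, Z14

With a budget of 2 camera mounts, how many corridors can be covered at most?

6

Choosing K1, K3 covers {Z9, Z13, Z1, Z7, Z6, Z10} — 6 corridors.
No choice of 2 camera mounts does better; here Z14 is left uncovered.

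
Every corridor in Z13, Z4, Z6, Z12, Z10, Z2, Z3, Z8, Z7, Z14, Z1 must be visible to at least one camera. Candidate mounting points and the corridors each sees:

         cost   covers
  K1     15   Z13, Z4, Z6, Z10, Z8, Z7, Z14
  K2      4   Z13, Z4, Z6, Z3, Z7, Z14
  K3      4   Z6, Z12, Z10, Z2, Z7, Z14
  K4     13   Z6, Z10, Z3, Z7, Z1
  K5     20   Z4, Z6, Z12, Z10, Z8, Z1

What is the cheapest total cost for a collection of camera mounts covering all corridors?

28

K2, K3, K5 cover every corridor at cost 4 + 4 + 20 = 28.
Any cover uses at least 3 camera mounts; among all covering selections none totals below 28.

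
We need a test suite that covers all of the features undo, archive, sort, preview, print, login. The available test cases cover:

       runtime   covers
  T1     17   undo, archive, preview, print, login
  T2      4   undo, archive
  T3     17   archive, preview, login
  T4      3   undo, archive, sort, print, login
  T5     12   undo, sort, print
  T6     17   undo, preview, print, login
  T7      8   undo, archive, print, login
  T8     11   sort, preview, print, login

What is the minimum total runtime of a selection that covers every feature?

T4, T8 cover every feature at runtime 3 + 11 = 14.
Any cover uses at least 2 test cases; among all covering selections none totals below 14.

14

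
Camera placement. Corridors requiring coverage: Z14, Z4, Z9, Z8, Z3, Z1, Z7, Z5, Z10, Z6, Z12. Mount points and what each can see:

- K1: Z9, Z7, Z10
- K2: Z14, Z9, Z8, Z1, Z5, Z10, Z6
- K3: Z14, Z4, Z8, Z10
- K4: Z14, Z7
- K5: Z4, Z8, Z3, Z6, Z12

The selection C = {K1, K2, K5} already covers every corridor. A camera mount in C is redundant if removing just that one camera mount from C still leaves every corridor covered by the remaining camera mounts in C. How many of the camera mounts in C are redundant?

0

Drop K1: Z7 uncovered — not redundant.
Drop K2: Z14, Z1, Z5 uncovered — not redundant.
Drop K5: Z4, Z3, Z12 uncovered — not redundant.
None of the camera mounts in C is redundant.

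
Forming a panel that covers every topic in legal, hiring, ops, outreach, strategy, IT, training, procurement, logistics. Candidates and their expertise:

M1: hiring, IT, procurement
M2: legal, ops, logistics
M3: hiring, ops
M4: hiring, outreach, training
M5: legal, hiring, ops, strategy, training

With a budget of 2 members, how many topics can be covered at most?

7

Choosing M1, M5 covers {legal, hiring, ops, strategy, IT, training, procurement} — 7 topics.
No choice of 2 members does better; here outreach, logistics are left uncovered.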